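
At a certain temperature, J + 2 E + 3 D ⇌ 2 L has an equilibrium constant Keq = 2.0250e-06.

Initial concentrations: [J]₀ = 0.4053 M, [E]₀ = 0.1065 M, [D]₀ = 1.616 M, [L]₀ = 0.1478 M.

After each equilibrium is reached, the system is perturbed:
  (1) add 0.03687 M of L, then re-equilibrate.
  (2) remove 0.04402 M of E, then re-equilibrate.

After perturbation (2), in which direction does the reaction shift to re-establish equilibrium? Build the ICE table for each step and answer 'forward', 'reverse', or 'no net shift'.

Q₀ = 1.126 vs Keq = 2.0250e-06 ⇒ Q>K, reverse
Step 1:
                   J          E          D          L
  init        0.4053     0.1065      1.616     0.1478
  Δ          0.07359     0.1472     0.2208    -0.1472
  eq          0.4789     0.2537      1.837 6.2186e-04
  solve Keq expr → x = -0.07359; check Q = 2.0250e-06
Then add 0.03687 M of L.
Step 2:
                   J          E          D          L
  init        0.4789     0.2537      1.837    0.03749
  Δ          0.01837    0.03673     0.0551   -0.03673
  eq          0.4973     0.2904      1.892 7.5832e-04
  solve Keq expr → x = -0.01837; check Q = 2.0250e-06
Then remove 0.04402 M of E.
Step 3:
                   J          E          D          L
  init        0.4973     0.2464      1.892 7.5832e-04
  Δ       5.7260e-05 1.1452e-04 1.7178e-04 -1.1452e-04
  eq          0.4973     0.2465      1.892 6.4380e-04
  solve Keq expr → x = -5.7260e-05; check Q = 2.0250e-06

Direction: reverse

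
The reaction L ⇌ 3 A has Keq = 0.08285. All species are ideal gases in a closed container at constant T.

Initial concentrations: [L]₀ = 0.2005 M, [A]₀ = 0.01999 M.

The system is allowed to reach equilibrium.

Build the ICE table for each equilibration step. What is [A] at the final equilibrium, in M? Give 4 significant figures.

Q₀ = 3.9840e-05 vs Keq = 0.08285 ⇒ Q<K, forward
Step 1:
                    L           A
  Initial      0.2005     0.01999
  Change     -0.06751      0.2025
  Equil         0.133      0.2225
  solve Keq expr → x = 0.06751; check Q = 0.08285

[A]_eq = 0.2225 M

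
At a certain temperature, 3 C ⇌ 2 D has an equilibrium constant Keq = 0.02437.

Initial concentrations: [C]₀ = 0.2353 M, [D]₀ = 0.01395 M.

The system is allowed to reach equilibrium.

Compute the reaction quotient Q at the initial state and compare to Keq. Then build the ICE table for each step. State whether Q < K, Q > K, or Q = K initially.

Q₀ = 0.01494; Q < K (proceeds forward)

Q₀ = 0.01494 vs Keq = 0.02437 ⇒ Q<K, forward
Step 1:
                  C         D
  init       0.2353   0.01395
  Δ       -0.004961  0.003308
  eq         0.2303   0.01726
  solve Keq expr → x = 0.001654; check Q = 0.02437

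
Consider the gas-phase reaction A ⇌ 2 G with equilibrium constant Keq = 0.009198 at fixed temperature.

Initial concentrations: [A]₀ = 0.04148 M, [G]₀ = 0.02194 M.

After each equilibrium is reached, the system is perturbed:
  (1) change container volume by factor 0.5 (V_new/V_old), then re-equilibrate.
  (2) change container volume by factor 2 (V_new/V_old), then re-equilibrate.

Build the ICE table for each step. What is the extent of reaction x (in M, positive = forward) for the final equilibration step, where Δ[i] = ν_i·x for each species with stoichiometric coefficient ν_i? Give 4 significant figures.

x = 0.002681 M

Q₀ = 0.0116 vs Keq = 0.009198 ⇒ Q>K, reverse
Step 1:
                    A           G
  init        0.04148     0.02194
  Δ          0.001078   -0.002155
  eq          0.04256     0.01978
  solve Keq expr → x = -0.001078; check Q = 0.009198
Then change container volume by factor 0.5 (V_new/V_old).
Step 2:
                    A           G
  init        0.08512     0.03957
  Δ          0.005361    -0.01072
  eq          0.09048     0.02885
  solve Keq expr → x = -0.005361; check Q = 0.009198
Then change container volume by factor 2 (V_new/V_old).
Step 3:
                    A           G
  init        0.04524     0.01442
  Δ         -0.002681    0.005361
  eq          0.04256     0.01978
  solve Keq expr → x = 0.002681; check Q = 0.009198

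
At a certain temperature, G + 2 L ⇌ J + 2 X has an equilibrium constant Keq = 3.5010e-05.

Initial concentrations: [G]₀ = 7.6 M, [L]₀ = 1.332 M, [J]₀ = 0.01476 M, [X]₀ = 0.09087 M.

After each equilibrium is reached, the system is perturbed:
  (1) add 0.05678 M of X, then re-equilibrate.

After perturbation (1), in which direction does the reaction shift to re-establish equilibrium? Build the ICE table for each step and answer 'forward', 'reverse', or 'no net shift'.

Q₀ = 9.0387e-06 vs Keq = 3.5010e-05 ⇒ Q<K, forward
Step 1:
                   G          L          J          X
  init           7.6      1.332    0.01476    0.09087
  Δ          -0.0155     -0.031     0.0155      0.031
  eq           7.584      1.301    0.03026     0.1219
  solve Keq expr → x = 0.0155; check Q = 3.5010e-05
Then add 0.05678 M of X.
Step 2:
                   G          L          J          X
  init         7.584      1.301    0.03026     0.1787
  Δ          0.01119    0.02238   -0.01119   -0.02238
  eq           7.596      1.323    0.01907     0.1563
  solve Keq expr → x = -0.01119; check Q = 3.5010e-05

Direction: reverse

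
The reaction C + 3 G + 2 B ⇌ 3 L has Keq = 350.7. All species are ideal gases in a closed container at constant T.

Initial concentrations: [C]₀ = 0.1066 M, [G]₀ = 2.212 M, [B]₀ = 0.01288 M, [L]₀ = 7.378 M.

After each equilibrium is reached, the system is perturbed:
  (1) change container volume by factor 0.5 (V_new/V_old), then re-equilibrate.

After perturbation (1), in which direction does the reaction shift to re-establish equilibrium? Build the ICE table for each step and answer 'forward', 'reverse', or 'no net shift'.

Q₀ = 2.0983e+06 vs Keq = 350.7 ⇒ Q>K, reverse
Step 1:
                   C          G          B          L
  I           0.1066      2.212    0.01288      7.378
  C            0.185      0.555       0.37     -0.555
  E           0.2916      2.767     0.3829      6.823
  solve Keq expr → x = -0.185; check Q = 350.7
Then change container volume by factor 0.5 (V_new/V_old).
Step 2:
                   C          G          B          L
  I           0.5832      5.534     0.7658      13.65
  C          -0.1811    -0.5432    -0.3621     0.5432
  E           0.4021      4.991     0.4037      14.19
  solve Keq expr → x = 0.1811; check Q = 350.7

Direction: forward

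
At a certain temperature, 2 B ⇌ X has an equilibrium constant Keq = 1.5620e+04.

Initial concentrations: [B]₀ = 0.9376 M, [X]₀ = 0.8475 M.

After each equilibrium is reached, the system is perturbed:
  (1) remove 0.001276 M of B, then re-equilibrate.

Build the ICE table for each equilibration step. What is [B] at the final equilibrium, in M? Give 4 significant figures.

[B]_eq = 0.009162 M

Q₀ = 0.9641 vs Keq = 1.5620e+04 ⇒ Q<K, forward
Step 1:
                   B          X
  Initial     0.9376     0.8475
  Change     -0.9284     0.4642
  Equil     0.009164      1.312
  solve Keq expr → x = 0.4642; check Q = 1.5620e+04
Then remove 0.001276 M of B.
Step 2:
                   B          X
  Initial   0.007888      1.312
  Change    0.001274 -6.3689e-04
  Equil     0.009162      1.311
  solve Keq expr → x = -6.3689e-04; check Q = 1.5620e+04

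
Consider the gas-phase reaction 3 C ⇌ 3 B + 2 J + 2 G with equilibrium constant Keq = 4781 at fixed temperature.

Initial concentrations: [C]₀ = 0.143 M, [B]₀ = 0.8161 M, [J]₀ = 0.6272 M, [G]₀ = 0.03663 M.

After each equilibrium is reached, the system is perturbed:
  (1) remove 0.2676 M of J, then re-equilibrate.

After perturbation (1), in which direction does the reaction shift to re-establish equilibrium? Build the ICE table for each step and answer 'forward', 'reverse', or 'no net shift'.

Direction: forward

Q₀ = 0.09811 vs Keq = 4781 ⇒ Q<K, forward
Step 1:
                    C           B           J           G
  I             0.143      0.8161      0.6272     0.03663
  C           -0.1318      0.1318     0.08786     0.08786
  E           0.01122      0.9479      0.7151      0.1245
  solve Keq expr → x = 0.04393; check Q = 4781
Then remove 0.2676 M of J.
Step 2:
                    C           B           J           G
  I           0.01122      0.9479      0.4475      0.1245
  C         -0.002878    0.002878    0.001918    0.001918
  E           0.00834      0.9508      0.4494      0.1264
  solve Keq expr → x = 9.5923e-04; check Q = 4781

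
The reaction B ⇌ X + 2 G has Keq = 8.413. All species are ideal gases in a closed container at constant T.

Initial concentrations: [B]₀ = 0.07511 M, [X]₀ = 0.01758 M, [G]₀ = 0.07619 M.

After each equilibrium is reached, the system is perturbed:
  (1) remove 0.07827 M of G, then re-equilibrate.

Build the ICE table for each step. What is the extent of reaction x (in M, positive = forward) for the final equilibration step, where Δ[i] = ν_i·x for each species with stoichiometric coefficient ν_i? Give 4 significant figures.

x = 3.1628e-04 M

Q₀ = 0.001359 vs Keq = 8.413 ⇒ Q<K, forward
Step 1:
                    B           X           G
  init        0.07511     0.01758     0.07619
  Δ          -0.07455     0.07455      0.1491
  eq       5.5589e-04     0.09213      0.2253
  solve Keq expr → x = 0.07455; check Q = 8.413
Then remove 0.07827 M of G.
Step 2:
                    B           X           G
  init     5.5589e-04     0.09213       0.147
  Δ       -3.1628e-04  3.1628e-04  6.3257e-04
  eq       2.3960e-04     0.09245      0.1477
  solve Keq expr → x = 3.1628e-04; check Q = 8.413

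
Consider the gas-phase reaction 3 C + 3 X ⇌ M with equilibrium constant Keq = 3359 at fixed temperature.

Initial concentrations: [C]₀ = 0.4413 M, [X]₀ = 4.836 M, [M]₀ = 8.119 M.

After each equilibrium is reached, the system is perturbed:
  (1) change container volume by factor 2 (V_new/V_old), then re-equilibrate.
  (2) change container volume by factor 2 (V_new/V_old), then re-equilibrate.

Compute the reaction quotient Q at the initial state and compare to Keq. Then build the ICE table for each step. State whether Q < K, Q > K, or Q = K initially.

Q₀ = 0.8353 vs Keq = 3359 ⇒ Q<K, forward
Step 1:
                   C          X          M
  Initial     0.4413      4.836      8.119
  Change     -0.4108    -0.4108     0.1369
  Equil       0.0305      4.425      8.256
  solve Keq expr → x = 0.1369; check Q = 3359
Then change container volume by factor 2 (V_new/V_old).
Step 2:
                   C          X          M
  Initial    0.01525      2.213      4.128
  Change     0.03242    0.03242   -0.01081
  Equil      0.04767      2.245      4.117
  solve Keq expr → x = -0.01081; check Q = 3359
Then change container volume by factor 2 (V_new/V_old).
Step 3:
                   C          X          M
  Initial    0.02383      1.123      2.059
  Change     0.04851    0.04851   -0.01617
  Equil      0.07235      1.171      2.042
  solve Keq expr → x = -0.01617; check Q = 3359

Q₀ = 0.8353; Q < K (proceeds forward)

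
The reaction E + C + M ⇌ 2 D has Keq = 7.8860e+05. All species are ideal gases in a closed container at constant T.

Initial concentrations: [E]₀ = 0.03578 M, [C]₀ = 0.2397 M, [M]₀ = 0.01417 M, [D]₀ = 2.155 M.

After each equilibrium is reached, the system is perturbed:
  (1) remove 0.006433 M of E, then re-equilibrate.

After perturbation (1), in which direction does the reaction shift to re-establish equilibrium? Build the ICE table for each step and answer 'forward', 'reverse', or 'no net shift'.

Direction: reverse

Q₀ = 3.8213e+04 vs Keq = 7.8860e+05 ⇒ Q<K, forward
Step 1:
                  E         C         M         D
  Initial   0.03578    0.2397   0.01417     2.155
  Change     -0.013    -0.013    -0.013     0.026
  Equil     0.02278    0.2267  0.001168     2.181
  solve Keq expr → x = 0.013; check Q = 7.8860e+05
Then remove 0.006433 M of E.
Step 2:
                  E         C         M         D
  Initial   0.01635    0.2267  0.001168     2.181
  Change  4.1530e-04 4.1530e-04 4.1530e-04 -8.3059e-04
  Equil     0.01676    0.2271  0.001583      2.18
  solve Keq expr → x = -4.1530e-04; check Q = 7.8860e+05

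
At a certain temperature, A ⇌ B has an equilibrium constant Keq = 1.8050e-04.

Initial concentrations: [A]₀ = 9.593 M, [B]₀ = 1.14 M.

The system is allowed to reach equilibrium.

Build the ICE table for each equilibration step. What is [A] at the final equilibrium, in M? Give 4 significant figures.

[A]_eq = 10.73 M

Q₀ = 0.1188 vs Keq = 1.8050e-04 ⇒ Q>K, reverse
Step 1:
                    A           B
  Initial       9.593        1.14
  Change        1.138      -1.138
  Equil         10.73    0.001937
  solve Keq expr → x = -1.138; check Q = 1.8050e-04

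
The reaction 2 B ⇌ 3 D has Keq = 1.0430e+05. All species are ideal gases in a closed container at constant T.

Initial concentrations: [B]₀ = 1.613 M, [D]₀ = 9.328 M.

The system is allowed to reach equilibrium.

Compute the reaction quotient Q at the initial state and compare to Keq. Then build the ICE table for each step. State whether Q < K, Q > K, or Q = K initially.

Q₀ = 312 vs Keq = 1.0430e+05 ⇒ Q<K, forward
Step 1:
                   B          D
  Initial      1.613      9.328
  Change      -1.491      2.237
  Equil       0.1218      11.56
  solve Keq expr → x = 0.7456; check Q = 1.0430e+05

Q₀ = 312; Q < K (proceeds forward)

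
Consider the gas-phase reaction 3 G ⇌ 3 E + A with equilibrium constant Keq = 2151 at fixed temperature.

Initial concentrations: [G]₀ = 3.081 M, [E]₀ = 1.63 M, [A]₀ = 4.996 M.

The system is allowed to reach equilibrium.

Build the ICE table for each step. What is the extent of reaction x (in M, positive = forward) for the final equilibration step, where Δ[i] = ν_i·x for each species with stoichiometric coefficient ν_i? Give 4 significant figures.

x = 0.8348 M

Q₀ = 0.7398 vs Keq = 2151 ⇒ Q<K, forward
Step 1:
                   G          E          A
  init         3.081       1.63      4.996
  Δ           -2.505      2.505     0.8348
  eq          0.5765      4.135      5.831
  solve Keq expr → x = 0.8348; check Q = 2151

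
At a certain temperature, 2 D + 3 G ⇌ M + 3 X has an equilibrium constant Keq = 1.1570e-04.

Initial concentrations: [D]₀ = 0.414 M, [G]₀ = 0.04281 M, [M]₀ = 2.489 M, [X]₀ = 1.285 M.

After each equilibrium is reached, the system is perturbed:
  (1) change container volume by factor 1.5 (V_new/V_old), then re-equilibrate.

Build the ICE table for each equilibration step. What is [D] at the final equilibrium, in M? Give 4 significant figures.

Q₀ = 3.9273e+05 vs Keq = 1.1570e-04 ⇒ Q>K, reverse
Step 1:
                  D         G         M         X
  Initial     0.414   0.04281     2.489     1.285
  Change     0.8194     1.229   -0.4097    -1.229
  Equil       1.233     1.272     2.079   0.05585
  solve Keq expr → x = -0.4097; check Q = 1.1570e-04
Then change container volume by factor 1.5 (V_new/V_old).
Step 2:
                  D         G         M         X
  Initial    0.8223     0.848     1.386   0.03723
  Change   0.002964  0.004446 -0.001482 -0.004446
  Equil      0.8253    0.8524     1.385   0.03279
  solve Keq expr → x = -0.001482; check Q = 1.1570e-04

[D]_eq = 0.8253 M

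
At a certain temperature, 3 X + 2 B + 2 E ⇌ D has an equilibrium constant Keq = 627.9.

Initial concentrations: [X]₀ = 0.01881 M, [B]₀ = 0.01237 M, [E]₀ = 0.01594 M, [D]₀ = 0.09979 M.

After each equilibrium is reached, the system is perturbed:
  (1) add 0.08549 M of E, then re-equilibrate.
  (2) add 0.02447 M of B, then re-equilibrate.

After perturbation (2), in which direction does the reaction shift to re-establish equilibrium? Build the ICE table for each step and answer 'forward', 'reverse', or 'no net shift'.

Direction: forward

Q₀ = 3.8566e+11 vs Keq = 627.9 ⇒ Q>K, reverse
Step 1:
                  X         B         E         D
  init      0.01881   0.01237   0.01594   0.09979
  Δ           0.255      0.17      0.17  -0.08499
  eq         0.2738    0.1823    0.1859    0.0148
  solve Keq expr → x = -0.08499; check Q = 627.9
Then add 0.08549 M of E.
Step 2:
                  X         B         E         D
  init       0.2738    0.1823    0.2714    0.0148
  Δ        -0.01765  -0.01177  -0.01177  0.005884
  eq         0.2561    0.1706    0.2596   0.02069
  solve Keq expr → x = 0.005884; check Q = 627.9
Then add 0.02447 M of B.
Step 3:
                  X         B         E         D
  init       0.2561     0.195    0.2596   0.02069
  Δ        -0.00683 -0.004553 -0.004553  0.002277
  eq         0.2493    0.1905    0.2551   0.02297
  solve Keq expr → x = 0.002277; check Q = 627.9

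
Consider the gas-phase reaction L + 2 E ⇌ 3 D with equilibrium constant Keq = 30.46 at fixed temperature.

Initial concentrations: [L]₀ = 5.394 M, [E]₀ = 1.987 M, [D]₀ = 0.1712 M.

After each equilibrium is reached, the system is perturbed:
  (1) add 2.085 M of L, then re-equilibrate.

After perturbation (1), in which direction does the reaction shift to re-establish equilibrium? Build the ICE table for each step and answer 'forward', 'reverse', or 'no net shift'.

Direction: forward

Q₀ = 2.3562e-04 vs Keq = 30.46 ⇒ Q<K, forward
Step 1:
                    L           E           D
  init          5.394       1.987      0.1712
  Δ           -0.8145      -1.629       2.444
  eq            4.579       0.358       2.615
  solve Keq expr → x = 0.8145; check Q = 30.46
Then add 2.085 M of L.
Step 2:
                    L           E           D
  init          6.664       0.358       2.615
  Δ          -0.02413    -0.04826      0.0724
  eq             6.64      0.3097       2.687
  solve Keq expr → x = 0.02413; check Q = 30.46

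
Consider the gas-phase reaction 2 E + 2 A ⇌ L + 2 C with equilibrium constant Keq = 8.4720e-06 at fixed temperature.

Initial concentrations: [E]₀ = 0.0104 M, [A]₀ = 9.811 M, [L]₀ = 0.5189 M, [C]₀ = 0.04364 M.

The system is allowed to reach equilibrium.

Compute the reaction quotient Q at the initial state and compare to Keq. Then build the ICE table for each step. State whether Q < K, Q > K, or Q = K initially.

Q₀ = 0.09492 vs Keq = 8.4720e-06 ⇒ Q>K, reverse
Step 1:
                    E           A           L           C
  I            0.0104       9.811      0.5189     0.04364
  C           0.04153     0.04153    -0.02076    -0.04153
  E           0.05193       9.853      0.4981     0.00211
  solve Keq expr → x = -0.02076; check Q = 8.4720e-06

Q₀ = 0.09492; Q > K (proceeds reverse)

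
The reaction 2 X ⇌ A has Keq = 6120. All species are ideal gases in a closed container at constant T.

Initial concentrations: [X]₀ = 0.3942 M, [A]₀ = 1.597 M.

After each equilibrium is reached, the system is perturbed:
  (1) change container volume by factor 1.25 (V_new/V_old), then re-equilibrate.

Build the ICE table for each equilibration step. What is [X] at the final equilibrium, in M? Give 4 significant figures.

[X]_eq = 0.01527 M

Q₀ = 10.28 vs Keq = 6120 ⇒ Q<K, forward
Step 1:
                    X           A
  Initial      0.3942       1.597
  Change      -0.3771      0.1886
  Equil       0.01708       1.786
  solve Keq expr → x = 0.1886; check Q = 6120
Then change container volume by factor 1.25 (V_new/V_old).
Step 2:
                    X           A
  Initial     0.01366       1.428
  Change     0.001609 -8.0430e-04
  Equil       0.01527       1.428
  solve Keq expr → x = -8.0430e-04; check Q = 6120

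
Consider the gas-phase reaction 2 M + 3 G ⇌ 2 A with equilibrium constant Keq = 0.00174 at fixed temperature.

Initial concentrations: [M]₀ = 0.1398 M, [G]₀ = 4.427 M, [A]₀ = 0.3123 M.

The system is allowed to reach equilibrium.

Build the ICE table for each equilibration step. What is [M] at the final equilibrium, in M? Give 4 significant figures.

[M]_eq = 0.3175 M

Q₀ = 0.05752 vs Keq = 0.00174 ⇒ Q>K, reverse
Step 1:
                   M          G          A
  I           0.1398      4.427     0.3123
  C           0.1777     0.2665    -0.1777
  E           0.3175      4.693     0.1346
  solve Keq expr → x = -0.08883; check Q = 0.00174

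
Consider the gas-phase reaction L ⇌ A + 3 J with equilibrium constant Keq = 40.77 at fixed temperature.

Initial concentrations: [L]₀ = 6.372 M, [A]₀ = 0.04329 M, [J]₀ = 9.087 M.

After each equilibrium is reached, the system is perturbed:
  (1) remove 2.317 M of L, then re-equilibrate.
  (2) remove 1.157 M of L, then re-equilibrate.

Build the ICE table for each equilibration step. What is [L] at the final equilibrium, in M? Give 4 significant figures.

[L]_eq = 2.803 M

Q₀ = 5.098 vs Keq = 40.77 ⇒ Q<K, forward
Step 1:
                   L          A          J
  Initial      6.372    0.04329      9.087
  Change     -0.2259     0.2259     0.6776
  Equil        6.146     0.2691      9.765
  solve Keq expr → x = 0.2259; check Q = 40.77
Then remove 2.317 M of L.
Step 2:
                   L          A          J
  Initial      3.829     0.2691      9.765
  Change     0.08384   -0.08384    -0.2515
  Equil        3.913     0.1853      9.513
  solve Keq expr → x = -0.08384; check Q = 40.77
Then remove 1.157 M of L.
Step 3:
                   L          A          J
  Initial      2.756     0.1853      9.513
  Change     0.04656   -0.04656    -0.1397
  Equil        2.803     0.1387      9.373
  solve Keq expr → x = -0.04656; check Q = 40.77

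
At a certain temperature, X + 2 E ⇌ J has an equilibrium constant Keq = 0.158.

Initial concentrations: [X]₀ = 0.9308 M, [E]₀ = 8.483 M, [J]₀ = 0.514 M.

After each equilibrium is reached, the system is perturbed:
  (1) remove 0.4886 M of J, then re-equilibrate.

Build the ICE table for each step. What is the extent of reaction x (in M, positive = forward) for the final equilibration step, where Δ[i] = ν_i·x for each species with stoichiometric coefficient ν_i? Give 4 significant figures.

Q₀ = 0.007674 vs Keq = 0.158 ⇒ Q<K, forward
Step 1:
                    X           E           J
  Initial      0.9308       8.483       0.514
  Change      -0.7637      -1.527      0.7637
  Equil        0.1671       6.956       1.278
  solve Keq expr → x = 0.7637; check Q = 0.158
Then remove 0.4886 M of J.
Step 2:
                    X           E           J
  Initial      0.1671       6.956      0.7891
  Change     -0.05346     -0.1069     0.05346
  Equil        0.1137       6.849      0.8425
  solve Keq expr → x = 0.05346; check Q = 0.158

x = 0.05346 M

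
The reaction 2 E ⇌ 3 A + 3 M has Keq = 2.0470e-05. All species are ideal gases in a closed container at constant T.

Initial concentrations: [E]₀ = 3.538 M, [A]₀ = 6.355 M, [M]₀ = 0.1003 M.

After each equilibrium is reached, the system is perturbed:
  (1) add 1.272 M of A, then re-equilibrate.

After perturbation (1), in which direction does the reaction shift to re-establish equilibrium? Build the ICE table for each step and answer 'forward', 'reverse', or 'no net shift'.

Q₀ = 0.02069 vs Keq = 2.0470e-05 ⇒ Q>K, reverse
Step 1:
                    E           A           M
  I             3.538       6.355      0.1003
  C           0.06003    -0.09005    -0.09005
  E             3.598       6.265     0.01025
  solve Keq expr → x = -0.03002; check Q = 2.0470e-05
Then add 1.272 M of A.
Step 2:
                    E           A           M
  I             3.598       7.537     0.01025
  C          0.001151   -0.001727   -0.001727
  E             3.599       7.535    0.008526
  solve Keq expr → x = -5.7551e-04; check Q = 2.0470e-05

Direction: reverse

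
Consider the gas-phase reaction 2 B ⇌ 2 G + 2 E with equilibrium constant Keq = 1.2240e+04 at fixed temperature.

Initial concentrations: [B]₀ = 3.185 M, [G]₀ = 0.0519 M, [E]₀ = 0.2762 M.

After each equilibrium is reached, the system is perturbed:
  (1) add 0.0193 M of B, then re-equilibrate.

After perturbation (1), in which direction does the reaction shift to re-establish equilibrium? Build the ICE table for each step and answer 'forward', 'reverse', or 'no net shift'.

Q₀ = 2.0256e-05 vs Keq = 1.2240e+04 ⇒ Q<K, forward
Step 1:
                  B         G         E
  Initial     3.185    0.0519    0.2762
  Change     -3.089     3.089     3.089
  Equil     0.09556     3.141     3.366
  solve Keq expr → x = 1.545; check Q = 1.2240e+04
Then add 0.0193 M of B.
Step 2:
                  B         G         E
  Initial    0.1149     3.141     3.366
  Change   -0.01823   0.01823   0.01823
  Equil     0.09664      3.16     3.384
  solve Keq expr → x = 0.009113; check Q = 1.2240e+04

Direction: forward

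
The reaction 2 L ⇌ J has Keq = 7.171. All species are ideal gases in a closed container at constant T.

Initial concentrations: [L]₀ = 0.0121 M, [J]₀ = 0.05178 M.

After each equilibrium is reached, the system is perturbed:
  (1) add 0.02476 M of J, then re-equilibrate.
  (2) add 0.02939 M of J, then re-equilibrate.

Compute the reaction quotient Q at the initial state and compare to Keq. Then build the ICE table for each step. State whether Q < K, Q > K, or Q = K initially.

Q₀ = 353.7; Q > K (proceeds reverse)

Q₀ = 353.7 vs Keq = 7.171 ⇒ Q>K, reverse
Step 1:
                   L          J
  Initial     0.0121    0.05178
  Change     0.04937   -0.02468
  Equil      0.06147     0.0271
  solve Keq expr → x = -0.02468; check Q = 7.171
Then add 0.02476 M of J.
Step 2:
                   L          J
  Initial    0.06147    0.05186
  Change     0.01651  -0.008254
  Equil      0.07798     0.0436
  solve Keq expr → x = -0.008254; check Q = 7.171
Then add 0.02939 M of J.
Step 3:
                   L          J
  Initial    0.07798    0.07299
  Change      0.0169  -0.008448
  Equil      0.09487    0.06454
  solve Keq expr → x = -0.008448; check Q = 7.171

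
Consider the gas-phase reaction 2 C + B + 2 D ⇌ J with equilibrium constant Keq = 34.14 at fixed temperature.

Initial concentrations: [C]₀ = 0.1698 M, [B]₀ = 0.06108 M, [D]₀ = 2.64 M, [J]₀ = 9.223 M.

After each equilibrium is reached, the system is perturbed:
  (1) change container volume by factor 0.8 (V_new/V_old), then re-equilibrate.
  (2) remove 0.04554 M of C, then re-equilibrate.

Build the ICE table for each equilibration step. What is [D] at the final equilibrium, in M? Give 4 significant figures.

[D]_eq = 3.516 M

Q₀ = 751.4 vs Keq = 34.14 ⇒ Q>K, reverse
Step 1:
                  C         B         D         J
  init       0.1698   0.06108      2.64     9.223
  Δ          0.2467    0.1233    0.2467   -0.1233
  eq         0.4165    0.1844     2.887       9.1
  solve Keq expr → x = -0.1233; check Q = 34.14
Then change container volume by factor 0.8 (V_new/V_old).
Step 2:
                  C         B         D         J
  init       0.5206    0.2305     3.608     11.37
  Δ         -0.1193  -0.05966   -0.1193   0.05966
  eq         0.4013    0.1709     3.489     11.43
  solve Keq expr → x = 0.05966; check Q = 34.14
Then remove 0.04554 M of C.
Step 3:
                  C         B         D         J
  init       0.3557    0.1709     3.489     11.43
  Δ         0.02723   0.01361   0.02723  -0.01361
  eq          0.383    0.1845     3.516     11.42
  solve Keq expr → x = -0.01361; check Q = 34.14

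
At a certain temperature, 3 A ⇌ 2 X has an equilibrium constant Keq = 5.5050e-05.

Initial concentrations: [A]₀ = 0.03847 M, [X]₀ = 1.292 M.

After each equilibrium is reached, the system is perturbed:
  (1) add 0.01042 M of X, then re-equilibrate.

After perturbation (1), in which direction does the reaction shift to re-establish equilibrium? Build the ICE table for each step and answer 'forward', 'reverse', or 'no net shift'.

Q₀ = 2.9320e+04 vs Keq = 5.5050e-05 ⇒ Q>K, reverse
Step 1:
                    A           X
  init        0.03847       1.292
  Δ             1.908      -1.272
  eq            1.946     0.02015
  solve Keq expr → x = -0.6359; check Q = 5.5050e-05
Then add 0.01042 M of X.
Step 2:
                    A           X
  init          1.946     0.03057
  Δ           0.01527    -0.01018
  eq            1.962     0.02038
  solve Keq expr → x = -0.005091; check Q = 5.5050e-05

Direction: reverse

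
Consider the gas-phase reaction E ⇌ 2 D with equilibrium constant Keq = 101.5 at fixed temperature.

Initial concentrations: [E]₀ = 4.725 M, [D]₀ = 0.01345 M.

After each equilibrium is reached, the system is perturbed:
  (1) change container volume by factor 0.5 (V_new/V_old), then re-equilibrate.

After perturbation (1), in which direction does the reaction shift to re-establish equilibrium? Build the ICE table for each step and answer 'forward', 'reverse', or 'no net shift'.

Direction: reverse

Q₀ = 3.8286e-05 vs Keq = 101.5 ⇒ Q<K, forward
Step 1:
                  E         D
  Initial     4.725   0.01345
  Change      -4.07      8.14
  Equil       0.655     8.154
  solve Keq expr → x = 4.07; check Q = 101.5
Then change container volume by factor 0.5 (V_new/V_old).
Step 2:
                  E         D
  Initial      1.31     16.31
  Change     0.8133    -1.627
  Equil       2.123     14.68
  solve Keq expr → x = -0.8133; check Q = 101.5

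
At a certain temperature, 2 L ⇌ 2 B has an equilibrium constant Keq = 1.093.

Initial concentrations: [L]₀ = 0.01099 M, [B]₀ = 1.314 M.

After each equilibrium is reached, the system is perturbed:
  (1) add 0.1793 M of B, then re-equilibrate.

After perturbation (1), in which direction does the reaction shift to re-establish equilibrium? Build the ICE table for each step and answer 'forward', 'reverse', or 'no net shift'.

Q₀ = 1.4295e+04 vs Keq = 1.093 ⇒ Q>K, reverse
Step 1:
                  L         B
  I         0.01099     1.314
  C          0.6368   -0.6368
  E          0.6478    0.6772
  solve Keq expr → x = -0.3184; check Q = 1.093
Then add 0.1793 M of B.
Step 2:
                  L         B
  I          0.6478    0.8565
  C         0.08766  -0.08766
  E          0.7354    0.7689
  solve Keq expr → x = -0.04383; check Q = 1.093

Direction: reverse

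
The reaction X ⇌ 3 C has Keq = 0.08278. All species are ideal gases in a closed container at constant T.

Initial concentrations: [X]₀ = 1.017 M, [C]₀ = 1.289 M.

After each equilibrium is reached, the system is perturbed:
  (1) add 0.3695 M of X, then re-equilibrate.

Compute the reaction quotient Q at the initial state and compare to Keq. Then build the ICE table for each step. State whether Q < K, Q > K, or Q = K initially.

Q₀ = 2.106; Q > K (proceeds reverse)

Q₀ = 2.106 vs Keq = 0.08278 ⇒ Q>K, reverse
Step 1:
                    X           C
  Initial       1.017       1.289
  Change       0.2716     -0.8147
  Equil         1.289      0.4743
  solve Keq expr → x = -0.2716; check Q = 0.08278
Then add 0.3695 M of X.
Step 2:
                    X           C
  Initial       1.658      0.4743
  Change      -0.0134     0.04019
  Equil         1.645      0.5144
  solve Keq expr → x = 0.0134; check Q = 0.08278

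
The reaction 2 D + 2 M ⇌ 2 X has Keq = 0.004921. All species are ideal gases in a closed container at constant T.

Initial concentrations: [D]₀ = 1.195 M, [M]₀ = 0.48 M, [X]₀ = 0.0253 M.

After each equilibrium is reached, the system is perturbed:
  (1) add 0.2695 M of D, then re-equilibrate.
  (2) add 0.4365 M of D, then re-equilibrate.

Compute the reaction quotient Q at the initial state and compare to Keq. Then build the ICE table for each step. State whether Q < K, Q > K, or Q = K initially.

Q₀ = 0.001945 vs Keq = 0.004921 ⇒ Q<K, forward
Step 1:
                    D           M           X
  init          1.195        0.48      0.0253
  Δ          -0.01338    -0.01338     0.01338
  eq            1.182      0.4666     0.03868
  solve Keq expr → x = 0.006689; check Q = 0.004921
Then add 0.2695 M of D.
Step 2:
                    D           M           X
  init          1.451      0.4666     0.03868
  Δ         -0.007779   -0.007779    0.007779
  eq            1.443      0.4588     0.04646
  solve Keq expr → x = 0.00389; check Q = 0.004921
Then add 0.4365 M of D.
Step 3:
                    D           M           X
  init           1.88      0.4588     0.04646
  Δ          -0.01208    -0.01208     0.01208
  eq            1.868      0.4468     0.05854
  solve Keq expr → x = 0.006039; check Q = 0.004921

Q₀ = 0.001945; Q < K (proceeds forward)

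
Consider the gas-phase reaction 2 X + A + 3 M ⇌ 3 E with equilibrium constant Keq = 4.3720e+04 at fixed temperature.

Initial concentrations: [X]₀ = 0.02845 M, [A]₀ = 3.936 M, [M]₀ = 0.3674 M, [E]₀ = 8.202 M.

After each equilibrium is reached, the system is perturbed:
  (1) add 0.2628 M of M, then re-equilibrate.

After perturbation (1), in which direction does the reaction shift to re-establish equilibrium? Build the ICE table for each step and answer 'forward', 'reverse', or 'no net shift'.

Q₀ = 3.4924e+06 vs Keq = 4.3720e+04 ⇒ Q>K, reverse
Step 1:
                  X         A         M         E
  Initial   0.02845     3.936    0.3674     8.202
  Change     0.1112    0.0556    0.1668   -0.1668
  Equil      0.1396     3.992    0.5342     8.035
  solve Keq expr → x = -0.0556; check Q = 4.3720e+04
Then add 0.2628 M of M.
Step 2:
                  X         A         M         E
  Initial    0.1396     3.992     0.797     8.035
  Change   -0.04942  -0.02471  -0.07413   0.07413
  Equil     0.09023     3.967    0.7229     8.109
  solve Keq expr → x = 0.02471; check Q = 4.3720e+04

Direction: forward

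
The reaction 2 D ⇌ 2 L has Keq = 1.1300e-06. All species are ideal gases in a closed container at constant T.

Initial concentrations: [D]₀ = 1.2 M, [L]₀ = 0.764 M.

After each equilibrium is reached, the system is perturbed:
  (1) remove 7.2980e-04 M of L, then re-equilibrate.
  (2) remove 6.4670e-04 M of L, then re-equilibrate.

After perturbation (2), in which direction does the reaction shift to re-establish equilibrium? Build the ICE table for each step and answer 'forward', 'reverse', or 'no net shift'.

Direction: forward

Q₀ = 0.4053 vs Keq = 1.1300e-06 ⇒ Q>K, reverse
Step 1:
                    D           L
  init            1.2       0.764
  Δ            0.7619     -0.7619
  eq            1.962    0.002086
  solve Keq expr → x = -0.381; check Q = 1.1300e-06
Then remove 7.2980e-04 M of L.
Step 2:
                    D           L
  init          1.962    0.001356
  Δ       -7.2903e-04  7.2903e-04
  eq            1.961    0.002085
  solve Keq expr → x = 3.6451e-04; check Q = 1.1300e-06
Then remove 6.4670e-04 M of L.
Step 3:
                    D           L
  init          1.961    0.001438
  Δ       -6.4601e-04  6.4601e-04
  eq            1.961    0.002084
  solve Keq expr → x = 3.2301e-04; check Q = 1.1300e-06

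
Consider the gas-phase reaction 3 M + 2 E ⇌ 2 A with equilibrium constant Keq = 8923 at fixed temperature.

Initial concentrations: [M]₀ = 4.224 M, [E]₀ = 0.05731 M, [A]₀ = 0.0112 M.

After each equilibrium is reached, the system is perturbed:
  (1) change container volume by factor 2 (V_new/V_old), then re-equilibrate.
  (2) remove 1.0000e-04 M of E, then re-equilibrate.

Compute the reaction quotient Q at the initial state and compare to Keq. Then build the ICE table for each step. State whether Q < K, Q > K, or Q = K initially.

Q₀ = 5.0676e-04; Q < K (proceeds forward)

Q₀ = 5.0676e-04 vs Keq = 8923 ⇒ Q<K, forward
Step 1:
                    M           E           A
  I             4.224     0.05731      0.0112
  C          -0.08584    -0.05722     0.05722
  E             4.138  8.6048e-05     0.06842
  solve Keq expr → x = 0.02861; check Q = 8923
Then change container volume by factor 2 (V_new/V_old).
Step 2:
                    M           E           A
  I             2.069  4.3024e-05     0.03421
  C        1.1757e-04  7.8377e-05 -7.8377e-05
  E             2.069  1.2140e-04     0.03413
  solve Keq expr → x = -3.9189e-05; check Q = 8923
Then remove 1.0000e-04 M of E.
Step 3:
                    M           E           A
  I             2.069  2.1401e-05     0.03413
  C        1.4945e-04  9.9633e-05 -9.9633e-05
  E             2.069  1.2103e-04     0.03403
  solve Keq expr → x = -4.9816e-05; check Q = 8923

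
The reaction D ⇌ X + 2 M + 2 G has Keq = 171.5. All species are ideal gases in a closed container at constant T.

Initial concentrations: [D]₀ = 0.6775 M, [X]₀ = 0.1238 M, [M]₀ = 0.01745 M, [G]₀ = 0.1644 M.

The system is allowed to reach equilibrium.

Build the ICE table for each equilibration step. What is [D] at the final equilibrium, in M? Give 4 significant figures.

[D]_eq = 0.01796 M

Q₀ = 1.5039e-06 vs Keq = 171.5 ⇒ Q<K, forward
Step 1:
                   D          X          M          G
  init        0.6775     0.1238    0.01745     0.1644
  Δ          -0.6595     0.6595      1.319      1.319
  eq         0.01796     0.7833      1.337      1.483
  solve Keq expr → x = 0.6595; check Q = 171.5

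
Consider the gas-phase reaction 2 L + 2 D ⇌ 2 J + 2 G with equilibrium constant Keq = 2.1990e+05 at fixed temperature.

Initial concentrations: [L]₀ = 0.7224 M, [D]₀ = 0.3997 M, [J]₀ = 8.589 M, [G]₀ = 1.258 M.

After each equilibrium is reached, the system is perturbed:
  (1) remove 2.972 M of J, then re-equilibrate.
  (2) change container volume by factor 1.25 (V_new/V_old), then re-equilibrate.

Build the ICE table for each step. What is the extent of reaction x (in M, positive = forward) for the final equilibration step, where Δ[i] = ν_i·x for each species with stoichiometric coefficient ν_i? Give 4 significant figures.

Q₀ = 1400 vs Keq = 2.1990e+05 ⇒ Q<K, forward
Step 1:
                   L          D          J          G
  I           0.7224     0.3997      8.589      1.258
  C          -0.3242    -0.3242     0.3242     0.3242
  E           0.3982    0.07552      8.913      1.582
  solve Keq expr → x = 0.1621; check Q = 2.1990e+05
Then remove 2.972 M of J.
Step 2:
                   L          D          J          G
  I           0.3982    0.07552      5.941      1.582
  C         -0.02141   -0.02141    0.02141    0.02141
  E           0.3768    0.05411      5.963      1.604
  solve Keq expr → x = 0.0107; check Q = 2.1990e+05
Then change container volume by factor 1.25 (V_new/V_old).
Step 3:
                   L          D          J          G
  I           0.3014    0.04329       4.77      1.283
  C                0          0          0          0
  E           0.3014    0.04329       4.77      1.283
  solve Keq expr → x = 0; check Q = 2.1990e+05

x = 0 M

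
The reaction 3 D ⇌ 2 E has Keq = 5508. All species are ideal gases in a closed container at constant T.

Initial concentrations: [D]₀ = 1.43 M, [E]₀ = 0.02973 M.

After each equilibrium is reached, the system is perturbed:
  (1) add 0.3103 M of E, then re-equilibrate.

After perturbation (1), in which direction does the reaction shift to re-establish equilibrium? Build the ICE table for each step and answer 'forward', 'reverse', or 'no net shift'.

Direction: reverse

Q₀ = 3.0226e-04 vs Keq = 5508 ⇒ Q<K, forward
Step 1:
                    D           E
  I              1.43     0.02973
  C            -1.375      0.9169
  E           0.05459      0.9467
  solve Keq expr → x = 0.4585; check Q = 5508
Then add 0.3103 M of E.
Step 2:
                    D           E
  I           0.05459       1.257
  C            0.0111   -0.007399
  E           0.06569        1.25
  solve Keq expr → x = -0.0037; check Q = 5508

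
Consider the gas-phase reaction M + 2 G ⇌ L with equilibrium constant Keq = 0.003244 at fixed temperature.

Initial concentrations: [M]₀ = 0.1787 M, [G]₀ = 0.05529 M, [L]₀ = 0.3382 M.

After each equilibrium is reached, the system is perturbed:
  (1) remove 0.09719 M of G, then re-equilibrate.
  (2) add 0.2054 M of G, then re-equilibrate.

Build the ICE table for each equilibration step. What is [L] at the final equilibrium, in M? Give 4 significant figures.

[L]_eq = 0.001174 M

Q₀ = 619.1 vs Keq = 0.003244 ⇒ Q>K, reverse
Step 1:
                  M         G         L
  Initial    0.1787   0.05529    0.3382
  Change     0.3373    0.6746   -0.3373
  Equil       0.516    0.7299 8.9181e-04
  solve Keq expr → x = -0.3373; check Q = 0.003244
Then remove 0.09719 M of G.
Step 2:
                  M         G         L
  Initial     0.516    0.6327 8.9181e-04
  Change  2.2046e-04 4.4093e-04 -2.2046e-04
  Equil      0.5162    0.6332 6.7135e-04
  solve Keq expr → x = -2.2046e-04; check Q = 0.003244
Then add 0.2054 M of G.
Step 3:
                  M         G         L
  Initial    0.5162    0.8386 6.7135e-04
  Change  -5.0227e-04 -0.001005 5.0227e-04
  Equil      0.5157    0.8376  0.001174
  solve Keq expr → x = 5.0227e-04; check Q = 0.003244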